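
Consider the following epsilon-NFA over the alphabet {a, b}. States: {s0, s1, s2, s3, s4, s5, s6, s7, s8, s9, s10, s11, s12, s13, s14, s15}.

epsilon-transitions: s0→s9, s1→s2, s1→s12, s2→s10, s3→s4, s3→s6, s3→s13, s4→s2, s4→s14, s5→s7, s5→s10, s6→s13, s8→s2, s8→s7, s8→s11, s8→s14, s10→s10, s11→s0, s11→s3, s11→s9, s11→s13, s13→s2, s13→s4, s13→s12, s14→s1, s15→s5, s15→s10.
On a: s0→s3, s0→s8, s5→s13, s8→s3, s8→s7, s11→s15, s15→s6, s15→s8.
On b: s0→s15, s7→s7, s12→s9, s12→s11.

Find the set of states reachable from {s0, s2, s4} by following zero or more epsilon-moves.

{s0, s1, s2, s4, s9, s10, s12, s14}

Start with {s0, s2, s4}.
From s0 via epsilon: add s9.
From s2 via epsilon: add s10.
From s4 via epsilon: add s14.
From s14 via epsilon: add s1.
From s1 via epsilon: add s12.
No new states can be added; the closed set is {s0, s1, s2, s4, s9, s10, s12, s14}.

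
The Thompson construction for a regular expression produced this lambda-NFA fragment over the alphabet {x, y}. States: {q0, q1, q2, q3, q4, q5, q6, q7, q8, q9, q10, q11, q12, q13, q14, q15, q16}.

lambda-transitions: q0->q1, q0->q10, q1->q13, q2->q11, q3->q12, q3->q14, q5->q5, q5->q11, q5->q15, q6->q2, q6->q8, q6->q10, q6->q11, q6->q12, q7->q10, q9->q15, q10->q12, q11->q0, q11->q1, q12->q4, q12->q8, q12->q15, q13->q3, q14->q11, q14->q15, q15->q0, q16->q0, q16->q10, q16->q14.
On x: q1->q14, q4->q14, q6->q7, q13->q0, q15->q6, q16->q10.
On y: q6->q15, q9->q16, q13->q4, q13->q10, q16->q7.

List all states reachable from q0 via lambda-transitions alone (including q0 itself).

{q0, q1, q3, q4, q8, q10, q11, q12, q13, q14, q15}

Start with {q0}.
From q0 via lambda: add q1, q10.
From q1 via lambda: add q13.
From q10 via lambda: add q12.
From q12 via lambda: add q4, q8, q15.
From q13 via lambda: add q3.
From q3 via lambda: add q14.
From q14 via lambda: add q11.
No new states can be added; the closed set is {q0, q1, q3, q4, q8, q10, q11, q12, q13, q14, q15}.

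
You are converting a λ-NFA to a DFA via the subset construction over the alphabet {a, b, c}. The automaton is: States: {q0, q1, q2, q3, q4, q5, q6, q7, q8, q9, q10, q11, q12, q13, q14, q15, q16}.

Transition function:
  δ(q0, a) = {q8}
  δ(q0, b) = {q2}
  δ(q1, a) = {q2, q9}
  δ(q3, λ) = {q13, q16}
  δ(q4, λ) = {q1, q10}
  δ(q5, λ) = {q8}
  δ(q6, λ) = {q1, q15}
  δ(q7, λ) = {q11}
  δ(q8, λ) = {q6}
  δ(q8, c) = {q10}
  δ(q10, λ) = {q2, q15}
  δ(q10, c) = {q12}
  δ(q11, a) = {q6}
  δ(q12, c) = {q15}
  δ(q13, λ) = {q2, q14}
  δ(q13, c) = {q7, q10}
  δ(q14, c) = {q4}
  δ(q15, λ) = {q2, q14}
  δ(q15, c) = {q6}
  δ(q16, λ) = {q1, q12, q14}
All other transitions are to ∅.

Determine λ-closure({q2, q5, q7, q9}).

{q1, q2, q5, q6, q7, q8, q9, q11, q14, q15}

Start with {q2, q5, q7, q9}.
From q5 via λ: add q8.
From q7 via λ: add q11.
From q8 via λ: add q6.
From q6 via λ: add q1, q15.
From q15 via λ: add q14.
No new states can be added; the closed set is {q1, q2, q5, q6, q7, q8, q9, q11, q14, q15}.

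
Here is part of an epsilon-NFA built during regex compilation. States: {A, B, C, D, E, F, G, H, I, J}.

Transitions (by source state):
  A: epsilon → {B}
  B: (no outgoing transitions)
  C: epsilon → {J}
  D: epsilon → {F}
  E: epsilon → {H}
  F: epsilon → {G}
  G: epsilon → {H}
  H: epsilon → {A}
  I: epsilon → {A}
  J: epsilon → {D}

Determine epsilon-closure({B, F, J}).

{A, B, D, F, G, H, J}

Start with {B, F, J}.
From F via epsilon: add G.
From J via epsilon: add D.
From G via epsilon: add H.
From H via epsilon: add A.
No new states can be added; the closed set is {A, B, D, F, G, H, J}.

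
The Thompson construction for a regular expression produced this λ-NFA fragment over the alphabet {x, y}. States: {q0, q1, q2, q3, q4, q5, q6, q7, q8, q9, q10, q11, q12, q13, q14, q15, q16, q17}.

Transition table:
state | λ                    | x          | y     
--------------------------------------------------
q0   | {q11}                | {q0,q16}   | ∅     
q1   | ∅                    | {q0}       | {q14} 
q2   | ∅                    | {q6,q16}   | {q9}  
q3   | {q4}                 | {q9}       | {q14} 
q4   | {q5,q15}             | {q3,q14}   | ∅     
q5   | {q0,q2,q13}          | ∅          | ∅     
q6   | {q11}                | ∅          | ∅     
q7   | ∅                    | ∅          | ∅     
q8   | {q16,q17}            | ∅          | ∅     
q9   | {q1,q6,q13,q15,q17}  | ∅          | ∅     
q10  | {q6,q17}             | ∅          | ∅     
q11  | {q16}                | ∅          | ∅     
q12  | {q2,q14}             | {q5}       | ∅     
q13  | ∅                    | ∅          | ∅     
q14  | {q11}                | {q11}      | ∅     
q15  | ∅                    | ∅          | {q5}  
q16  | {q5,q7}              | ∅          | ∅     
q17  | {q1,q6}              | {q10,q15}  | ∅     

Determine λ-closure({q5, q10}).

Start with {q5, q10}.
From q5 via λ: add q0, q2, q13.
From q10 via λ: add q6, q17.
From q0 via λ: add q11.
From q17 via λ: add q1.
From q11 via λ: add q16.
From q16 via λ: add q7.
No new states can be added; the closed set is {q0, q1, q2, q5, q6, q7, q10, q11, q13, q16, q17}.

{q0, q1, q2, q5, q6, q7, q10, q11, q13, q16, q17}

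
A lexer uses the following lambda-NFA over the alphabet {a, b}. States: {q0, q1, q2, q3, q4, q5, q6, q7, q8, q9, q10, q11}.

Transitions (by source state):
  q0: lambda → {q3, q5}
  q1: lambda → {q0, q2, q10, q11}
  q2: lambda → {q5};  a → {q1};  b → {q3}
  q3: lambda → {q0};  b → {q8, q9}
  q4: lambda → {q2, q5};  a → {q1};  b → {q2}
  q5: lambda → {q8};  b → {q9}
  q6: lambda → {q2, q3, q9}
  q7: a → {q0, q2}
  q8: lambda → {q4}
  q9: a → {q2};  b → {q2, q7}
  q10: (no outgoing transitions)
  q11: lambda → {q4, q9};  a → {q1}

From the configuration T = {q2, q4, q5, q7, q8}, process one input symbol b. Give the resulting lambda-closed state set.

q2 on b → {q3}.
q4 on b → {q2}.
q5 on b → {q9}.
No b-transition from q7, q8.
Union after reading b: {q2, q3, q9}.
Now take the lambda-closure:
From q2 via lambda: add q5.
From q3 via lambda: add q0.
From q5 via lambda: add q8.
From q8 via lambda: add q4.
No new states can be added; the closed set is {q0, q2, q3, q4, q5, q8, q9}.

{q0, q2, q3, q4, q5, q8, q9}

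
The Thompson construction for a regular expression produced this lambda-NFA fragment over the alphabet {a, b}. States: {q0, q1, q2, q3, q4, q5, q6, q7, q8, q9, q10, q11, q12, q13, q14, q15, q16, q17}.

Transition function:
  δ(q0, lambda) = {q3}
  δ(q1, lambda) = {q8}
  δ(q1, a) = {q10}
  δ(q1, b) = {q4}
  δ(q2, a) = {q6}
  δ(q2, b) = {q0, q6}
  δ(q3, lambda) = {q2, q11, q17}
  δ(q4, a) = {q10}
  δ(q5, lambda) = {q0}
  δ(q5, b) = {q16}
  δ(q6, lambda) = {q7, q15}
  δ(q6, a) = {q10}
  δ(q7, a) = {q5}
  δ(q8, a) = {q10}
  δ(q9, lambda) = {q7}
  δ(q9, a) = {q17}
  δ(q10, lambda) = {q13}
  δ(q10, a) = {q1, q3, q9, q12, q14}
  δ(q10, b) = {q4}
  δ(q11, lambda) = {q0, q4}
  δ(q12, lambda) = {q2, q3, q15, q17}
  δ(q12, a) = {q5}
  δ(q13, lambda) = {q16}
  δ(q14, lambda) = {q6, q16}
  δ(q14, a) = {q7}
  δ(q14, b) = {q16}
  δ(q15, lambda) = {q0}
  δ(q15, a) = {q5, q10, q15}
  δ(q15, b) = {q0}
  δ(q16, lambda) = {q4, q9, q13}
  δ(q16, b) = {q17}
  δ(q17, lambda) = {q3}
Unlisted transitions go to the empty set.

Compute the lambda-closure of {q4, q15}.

{q0, q2, q3, q4, q11, q15, q17}

Start with {q4, q15}.
From q15 via lambda: add q0.
From q0 via lambda: add q3.
From q3 via lambda: add q2, q11, q17.
No new states can be added; the closed set is {q0, q2, q3, q4, q11, q15, q17}.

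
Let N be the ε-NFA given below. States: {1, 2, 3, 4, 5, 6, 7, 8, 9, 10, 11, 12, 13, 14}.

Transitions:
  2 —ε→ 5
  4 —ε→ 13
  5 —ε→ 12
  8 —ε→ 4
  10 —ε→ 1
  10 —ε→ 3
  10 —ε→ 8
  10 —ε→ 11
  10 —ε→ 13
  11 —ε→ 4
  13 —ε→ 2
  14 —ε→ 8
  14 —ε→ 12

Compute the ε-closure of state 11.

Start with {11}.
From 11 via ε: add 4.
From 4 via ε: add 13.
From 13 via ε: add 2.
From 2 via ε: add 5.
From 5 via ε: add 12.
No new states can be added; the closed set is {2, 4, 5, 11, 12, 13}.

{2, 4, 5, 11, 12, 13}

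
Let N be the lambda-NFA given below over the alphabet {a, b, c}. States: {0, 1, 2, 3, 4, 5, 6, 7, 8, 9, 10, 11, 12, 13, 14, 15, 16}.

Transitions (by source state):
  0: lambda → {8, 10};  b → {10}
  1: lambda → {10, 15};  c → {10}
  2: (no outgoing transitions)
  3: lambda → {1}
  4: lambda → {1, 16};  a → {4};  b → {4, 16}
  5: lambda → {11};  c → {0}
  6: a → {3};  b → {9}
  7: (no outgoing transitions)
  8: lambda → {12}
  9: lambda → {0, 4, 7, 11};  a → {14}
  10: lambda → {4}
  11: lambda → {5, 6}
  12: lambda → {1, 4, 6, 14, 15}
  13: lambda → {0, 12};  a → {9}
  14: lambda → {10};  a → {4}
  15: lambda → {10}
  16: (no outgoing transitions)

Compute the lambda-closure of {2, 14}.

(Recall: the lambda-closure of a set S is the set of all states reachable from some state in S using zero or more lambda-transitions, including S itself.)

Start with {2, 14}.
From 14 via lambda: add 10.
From 10 via lambda: add 4.
From 4 via lambda: add 1, 16.
From 1 via lambda: add 15.
No new states can be added; the closed set is {1, 2, 4, 10, 14, 15, 16}.

{1, 2, 4, 10, 14, 15, 16}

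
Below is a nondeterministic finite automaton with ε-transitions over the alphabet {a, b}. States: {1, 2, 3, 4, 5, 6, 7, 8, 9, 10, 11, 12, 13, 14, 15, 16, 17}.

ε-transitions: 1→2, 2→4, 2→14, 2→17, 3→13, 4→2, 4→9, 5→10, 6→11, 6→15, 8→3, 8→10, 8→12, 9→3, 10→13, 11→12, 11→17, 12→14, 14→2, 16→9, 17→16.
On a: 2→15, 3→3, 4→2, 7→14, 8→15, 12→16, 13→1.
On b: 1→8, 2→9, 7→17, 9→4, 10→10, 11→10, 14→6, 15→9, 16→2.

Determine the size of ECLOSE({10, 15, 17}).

7

Start with {10, 15, 17}.
From 10 via ε: add 13.
From 17 via ε: add 16.
From 16 via ε: add 9.
From 9 via ε: add 3.
ε-closure = {3, 9, 10, 13, 15, 16, 17}, which has 7 states.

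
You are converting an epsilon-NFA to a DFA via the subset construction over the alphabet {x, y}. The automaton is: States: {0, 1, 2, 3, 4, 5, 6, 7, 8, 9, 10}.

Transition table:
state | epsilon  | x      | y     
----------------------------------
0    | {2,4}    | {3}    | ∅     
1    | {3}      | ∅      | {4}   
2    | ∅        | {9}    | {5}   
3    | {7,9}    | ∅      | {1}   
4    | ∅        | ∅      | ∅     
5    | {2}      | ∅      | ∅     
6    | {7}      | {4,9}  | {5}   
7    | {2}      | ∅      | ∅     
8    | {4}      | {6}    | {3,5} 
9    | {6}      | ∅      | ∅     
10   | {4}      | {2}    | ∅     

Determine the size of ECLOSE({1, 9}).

6

Start with {1, 9}.
From 1 via epsilon: add 3.
From 9 via epsilon: add 6.
From 3 via epsilon: add 7.
From 7 via epsilon: add 2.
epsilon-closure = {1, 2, 3, 6, 7, 9}, which has 6 states.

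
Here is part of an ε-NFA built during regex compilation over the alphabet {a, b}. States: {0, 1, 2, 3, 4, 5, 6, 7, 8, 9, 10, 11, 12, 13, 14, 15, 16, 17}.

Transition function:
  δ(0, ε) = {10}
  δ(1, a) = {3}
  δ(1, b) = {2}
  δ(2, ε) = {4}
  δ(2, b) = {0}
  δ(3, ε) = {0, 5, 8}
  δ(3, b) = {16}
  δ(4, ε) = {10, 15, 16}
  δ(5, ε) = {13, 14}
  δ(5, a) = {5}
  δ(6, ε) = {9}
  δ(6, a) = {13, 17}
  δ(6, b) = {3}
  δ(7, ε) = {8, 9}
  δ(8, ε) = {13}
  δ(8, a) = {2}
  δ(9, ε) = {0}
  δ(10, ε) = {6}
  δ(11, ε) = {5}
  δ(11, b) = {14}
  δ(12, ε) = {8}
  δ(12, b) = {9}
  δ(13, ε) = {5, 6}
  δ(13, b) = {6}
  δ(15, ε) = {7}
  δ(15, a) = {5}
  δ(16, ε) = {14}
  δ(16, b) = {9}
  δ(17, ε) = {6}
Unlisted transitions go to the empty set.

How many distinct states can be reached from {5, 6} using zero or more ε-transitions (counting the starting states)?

Start with {5, 6}.
From 5 via ε: add 13, 14.
From 6 via ε: add 9.
From 9 via ε: add 0.
From 0 via ε: add 10.
ε-closure = {0, 5, 6, 9, 10, 13, 14}, which has 7 states.

7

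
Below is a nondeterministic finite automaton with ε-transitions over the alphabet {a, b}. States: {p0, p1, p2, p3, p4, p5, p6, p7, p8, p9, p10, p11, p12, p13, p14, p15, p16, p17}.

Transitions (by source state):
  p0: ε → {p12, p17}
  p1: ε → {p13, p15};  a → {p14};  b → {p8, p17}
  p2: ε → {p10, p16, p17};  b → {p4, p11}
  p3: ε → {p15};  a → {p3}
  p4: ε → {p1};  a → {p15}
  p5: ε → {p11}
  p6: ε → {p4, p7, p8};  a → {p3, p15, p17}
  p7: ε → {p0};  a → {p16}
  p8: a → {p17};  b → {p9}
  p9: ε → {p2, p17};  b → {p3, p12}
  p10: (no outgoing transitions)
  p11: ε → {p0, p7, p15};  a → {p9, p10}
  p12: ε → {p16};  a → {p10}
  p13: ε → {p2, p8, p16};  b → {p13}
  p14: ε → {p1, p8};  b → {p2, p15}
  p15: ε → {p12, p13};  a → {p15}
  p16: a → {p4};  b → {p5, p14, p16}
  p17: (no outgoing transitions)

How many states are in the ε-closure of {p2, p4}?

Start with {p2, p4}.
From p2 via ε: add p10, p16, p17.
From p4 via ε: add p1.
From p1 via ε: add p13, p15.
From p13 via ε: add p8.
From p15 via ε: add p12.
ε-closure = {p1, p2, p4, p8, p10, p12, p13, p15, p16, p17}, which has 10 states.

10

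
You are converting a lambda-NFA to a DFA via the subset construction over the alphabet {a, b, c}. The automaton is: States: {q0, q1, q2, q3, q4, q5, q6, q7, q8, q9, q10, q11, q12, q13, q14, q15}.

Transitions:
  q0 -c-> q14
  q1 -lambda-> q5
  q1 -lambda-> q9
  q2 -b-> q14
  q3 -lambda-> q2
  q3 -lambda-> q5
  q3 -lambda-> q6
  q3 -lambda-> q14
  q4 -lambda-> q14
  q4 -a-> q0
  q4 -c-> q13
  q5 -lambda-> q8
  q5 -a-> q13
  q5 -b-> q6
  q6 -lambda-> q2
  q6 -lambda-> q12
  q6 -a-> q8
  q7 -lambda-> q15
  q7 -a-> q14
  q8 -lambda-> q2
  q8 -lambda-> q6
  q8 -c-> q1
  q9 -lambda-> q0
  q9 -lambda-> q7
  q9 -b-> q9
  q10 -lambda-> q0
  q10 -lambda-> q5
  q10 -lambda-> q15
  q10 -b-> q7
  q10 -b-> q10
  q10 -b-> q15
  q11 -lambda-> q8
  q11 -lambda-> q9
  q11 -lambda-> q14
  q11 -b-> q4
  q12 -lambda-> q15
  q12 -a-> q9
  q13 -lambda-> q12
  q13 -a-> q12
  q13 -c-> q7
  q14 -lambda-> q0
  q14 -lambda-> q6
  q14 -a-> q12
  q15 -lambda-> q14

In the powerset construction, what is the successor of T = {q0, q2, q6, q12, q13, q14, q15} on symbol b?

q2 on b → {q14}.
No b-transition from q0, q6, q12, q13, q14, q15.
Union after reading b: {q14}.
Now take the lambda-closure:
From q14 via lambda: add q0, q6.
From q6 via lambda: add q2, q12.
From q12 via lambda: add q15.
No new states can be added; the closed set is {q0, q2, q6, q12, q14, q15}.

{q0, q2, q6, q12, q14, q15}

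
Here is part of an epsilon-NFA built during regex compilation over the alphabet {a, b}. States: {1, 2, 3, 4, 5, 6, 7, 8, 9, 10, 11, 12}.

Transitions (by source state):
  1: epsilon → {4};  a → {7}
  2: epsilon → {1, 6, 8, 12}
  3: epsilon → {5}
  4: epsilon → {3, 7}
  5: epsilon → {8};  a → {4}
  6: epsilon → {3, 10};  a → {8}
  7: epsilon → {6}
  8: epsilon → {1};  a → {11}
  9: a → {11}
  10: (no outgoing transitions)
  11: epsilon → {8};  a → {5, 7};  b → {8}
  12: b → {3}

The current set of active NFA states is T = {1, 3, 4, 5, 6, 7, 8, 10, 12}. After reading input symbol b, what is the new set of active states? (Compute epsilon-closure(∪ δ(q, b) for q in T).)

12 on b → {3}.
No b-transition from 1, 3, 4, 5, 6, 7, 8, 10.
Union after reading b: {3}.
Now take the epsilon-closure:
From 3 via epsilon: add 5.
From 5 via epsilon: add 8.
From 8 via epsilon: add 1.
From 1 via epsilon: add 4.
From 4 via epsilon: add 7.
From 7 via epsilon: add 6.
From 6 via epsilon: add 10.
No new states can be added; the closed set is {1, 3, 4, 5, 6, 7, 8, 10}.

{1, 3, 4, 5, 6, 7, 8, 10}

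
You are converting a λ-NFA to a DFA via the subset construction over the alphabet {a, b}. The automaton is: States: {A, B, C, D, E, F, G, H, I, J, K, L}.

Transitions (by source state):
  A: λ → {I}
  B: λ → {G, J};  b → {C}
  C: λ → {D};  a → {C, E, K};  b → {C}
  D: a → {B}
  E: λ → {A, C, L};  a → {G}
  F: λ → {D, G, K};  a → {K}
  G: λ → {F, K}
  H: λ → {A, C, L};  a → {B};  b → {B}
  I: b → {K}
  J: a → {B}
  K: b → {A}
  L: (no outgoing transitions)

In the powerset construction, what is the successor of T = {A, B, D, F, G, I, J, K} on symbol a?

{B, D, F, G, J, K}

D on a → {B}.
F on a → {K}.
J on a → {B}.
No a-transition from A, B, G, I, K.
Union after reading a: {B, K}.
Now take the λ-closure:
From B via λ: add G, J.
From G via λ: add F.
From F via λ: add D.
No new states can be added; the closed set is {B, D, F, G, J, K}.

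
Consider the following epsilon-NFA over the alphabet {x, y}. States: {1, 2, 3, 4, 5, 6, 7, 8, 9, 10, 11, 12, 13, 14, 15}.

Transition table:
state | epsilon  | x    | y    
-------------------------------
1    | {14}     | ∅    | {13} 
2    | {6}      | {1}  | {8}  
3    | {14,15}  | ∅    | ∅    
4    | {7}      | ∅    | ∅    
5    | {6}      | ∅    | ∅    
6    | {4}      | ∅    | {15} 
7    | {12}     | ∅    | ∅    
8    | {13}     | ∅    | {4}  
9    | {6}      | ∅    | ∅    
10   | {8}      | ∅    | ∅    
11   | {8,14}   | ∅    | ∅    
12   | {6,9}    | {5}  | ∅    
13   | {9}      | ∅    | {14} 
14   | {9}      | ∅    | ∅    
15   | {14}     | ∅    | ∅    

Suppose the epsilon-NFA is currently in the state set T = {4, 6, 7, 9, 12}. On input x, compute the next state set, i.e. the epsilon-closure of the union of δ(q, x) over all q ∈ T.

{4, 5, 6, 7, 9, 12}

12 on x → {5}.
No x-transition from 4, 6, 7, 9.
Union after reading x: {5}.
Now take the epsilon-closure:
From 5 via epsilon: add 6.
From 6 via epsilon: add 4.
From 4 via epsilon: add 7.
From 7 via epsilon: add 12.
From 12 via epsilon: add 9.
No new states can be added; the closed set is {4, 5, 6, 7, 9, 12}.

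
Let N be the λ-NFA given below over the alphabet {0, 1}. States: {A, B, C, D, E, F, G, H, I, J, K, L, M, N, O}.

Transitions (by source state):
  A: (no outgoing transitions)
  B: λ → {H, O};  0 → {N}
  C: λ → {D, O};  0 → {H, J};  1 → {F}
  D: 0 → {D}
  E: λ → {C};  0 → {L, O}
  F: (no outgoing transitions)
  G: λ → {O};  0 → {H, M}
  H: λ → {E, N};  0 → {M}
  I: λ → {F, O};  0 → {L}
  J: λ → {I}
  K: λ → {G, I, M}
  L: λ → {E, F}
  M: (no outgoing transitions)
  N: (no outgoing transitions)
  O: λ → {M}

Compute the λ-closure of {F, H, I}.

{C, D, E, F, H, I, M, N, O}

Start with {F, H, I}.
From H via λ: add E, N.
From I via λ: add O.
From E via λ: add C.
From O via λ: add M.
From C via λ: add D.
No new states can be added; the closed set is {C, D, E, F, H, I, M, N, O}.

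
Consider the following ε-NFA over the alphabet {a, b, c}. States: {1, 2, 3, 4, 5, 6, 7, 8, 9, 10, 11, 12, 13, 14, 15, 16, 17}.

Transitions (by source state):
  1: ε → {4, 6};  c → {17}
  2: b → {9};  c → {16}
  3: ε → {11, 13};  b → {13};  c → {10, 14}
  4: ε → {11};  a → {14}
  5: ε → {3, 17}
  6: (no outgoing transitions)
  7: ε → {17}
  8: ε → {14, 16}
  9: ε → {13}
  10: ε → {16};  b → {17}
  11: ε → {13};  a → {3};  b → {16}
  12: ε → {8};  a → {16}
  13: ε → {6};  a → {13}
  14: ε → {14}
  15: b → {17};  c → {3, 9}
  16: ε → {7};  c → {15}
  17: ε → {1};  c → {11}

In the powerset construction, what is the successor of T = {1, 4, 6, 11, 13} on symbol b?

11 on b → {16}.
No b-transition from 1, 4, 6, 13.
Union after reading b: {16}.
Now take the ε-closure:
From 16 via ε: add 7.
From 7 via ε: add 17.
From 17 via ε: add 1.
From 1 via ε: add 4, 6.
From 4 via ε: add 11.
From 11 via ε: add 13.
No new states can be added; the closed set is {1, 4, 6, 7, 11, 13, 16, 17}.

{1, 4, 6, 7, 11, 13, 16, 17}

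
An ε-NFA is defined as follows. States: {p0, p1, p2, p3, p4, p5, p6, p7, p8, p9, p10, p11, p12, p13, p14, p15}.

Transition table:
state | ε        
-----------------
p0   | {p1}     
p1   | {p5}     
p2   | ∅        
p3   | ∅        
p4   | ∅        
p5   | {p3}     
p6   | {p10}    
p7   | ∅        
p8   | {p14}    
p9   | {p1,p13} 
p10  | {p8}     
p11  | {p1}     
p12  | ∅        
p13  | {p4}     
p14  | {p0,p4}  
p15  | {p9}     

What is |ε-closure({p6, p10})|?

Start with {p6, p10}.
From p10 via ε: add p8.
From p8 via ε: add p14.
From p14 via ε: add p0, p4.
From p0 via ε: add p1.
From p1 via ε: add p5.
From p5 via ε: add p3.
ε-closure = {p0, p1, p3, p4, p5, p6, p8, p10, p14}, which has 9 states.

9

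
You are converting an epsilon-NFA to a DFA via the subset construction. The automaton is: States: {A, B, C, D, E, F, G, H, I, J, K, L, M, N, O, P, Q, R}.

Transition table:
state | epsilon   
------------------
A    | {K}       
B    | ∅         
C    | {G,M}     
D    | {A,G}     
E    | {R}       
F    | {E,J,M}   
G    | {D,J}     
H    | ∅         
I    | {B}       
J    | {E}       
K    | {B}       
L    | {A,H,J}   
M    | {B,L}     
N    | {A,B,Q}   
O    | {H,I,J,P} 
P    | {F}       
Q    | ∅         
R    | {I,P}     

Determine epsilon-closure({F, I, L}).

Start with {F, I, L}.
From F via epsilon: add E, J, M.
From I via epsilon: add B.
From L via epsilon: add A, H.
From A via epsilon: add K.
From E via epsilon: add R.
From R via epsilon: add P.
No new states can be added; the closed set is {A, B, E, F, H, I, J, K, L, M, P, R}.

{A, B, E, F, H, I, J, K, L, M, P, R}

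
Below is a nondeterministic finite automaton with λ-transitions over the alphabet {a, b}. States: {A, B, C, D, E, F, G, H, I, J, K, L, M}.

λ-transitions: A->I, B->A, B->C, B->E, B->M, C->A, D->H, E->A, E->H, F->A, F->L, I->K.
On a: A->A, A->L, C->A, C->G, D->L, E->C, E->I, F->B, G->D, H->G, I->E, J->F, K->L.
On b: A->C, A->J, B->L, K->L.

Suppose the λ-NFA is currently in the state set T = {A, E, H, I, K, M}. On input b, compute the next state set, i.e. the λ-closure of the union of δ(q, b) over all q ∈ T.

A on b → {C, J}.
K on b → {L}.
No b-transition from E, H, I, M.
Union after reading b: {C, J, L}.
Now take the λ-closure:
From C via λ: add A.
From A via λ: add I.
From I via λ: add K.
No new states can be added; the closed set is {A, C, I, J, K, L}.

{A, C, I, J, K, L}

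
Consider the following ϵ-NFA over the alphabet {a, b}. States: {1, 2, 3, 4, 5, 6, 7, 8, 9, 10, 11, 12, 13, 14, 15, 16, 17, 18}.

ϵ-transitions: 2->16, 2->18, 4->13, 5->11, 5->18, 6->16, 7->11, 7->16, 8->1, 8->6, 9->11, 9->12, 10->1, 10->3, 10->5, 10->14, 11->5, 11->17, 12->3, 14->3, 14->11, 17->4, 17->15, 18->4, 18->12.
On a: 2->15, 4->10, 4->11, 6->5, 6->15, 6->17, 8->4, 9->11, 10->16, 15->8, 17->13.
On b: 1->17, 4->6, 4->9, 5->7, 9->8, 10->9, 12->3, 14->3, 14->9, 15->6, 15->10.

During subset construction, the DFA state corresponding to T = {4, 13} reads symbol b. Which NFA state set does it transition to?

{3, 4, 5, 6, 9, 11, 12, 13, 15, 16, 17, 18}

4 on b → {6, 9}.
No b-transition from 13.
Union after reading b: {6, 9}.
Now take the ϵ-closure:
From 6 via ϵ: add 16.
From 9 via ϵ: add 11, 12.
From 11 via ϵ: add 5, 17.
From 12 via ϵ: add 3.
From 5 via ϵ: add 18.
From 17 via ϵ: add 4, 15.
From 4 via ϵ: add 13.
No new states can be added; the closed set is {3, 4, 5, 6, 9, 11, 12, 13, 15, 16, 17, 18}.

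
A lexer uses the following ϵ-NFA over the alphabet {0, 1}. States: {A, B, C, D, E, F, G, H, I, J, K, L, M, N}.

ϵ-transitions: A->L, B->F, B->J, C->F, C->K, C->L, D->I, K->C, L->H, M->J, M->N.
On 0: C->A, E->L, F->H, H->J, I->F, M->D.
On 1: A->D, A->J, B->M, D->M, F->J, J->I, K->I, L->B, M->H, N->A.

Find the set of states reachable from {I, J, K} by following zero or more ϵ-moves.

Start with {I, J, K}.
From K via ϵ: add C.
From C via ϵ: add F, L.
From L via ϵ: add H.
No new states can be added; the closed set is {C, F, H, I, J, K, L}.

{C, F, H, I, J, K, L}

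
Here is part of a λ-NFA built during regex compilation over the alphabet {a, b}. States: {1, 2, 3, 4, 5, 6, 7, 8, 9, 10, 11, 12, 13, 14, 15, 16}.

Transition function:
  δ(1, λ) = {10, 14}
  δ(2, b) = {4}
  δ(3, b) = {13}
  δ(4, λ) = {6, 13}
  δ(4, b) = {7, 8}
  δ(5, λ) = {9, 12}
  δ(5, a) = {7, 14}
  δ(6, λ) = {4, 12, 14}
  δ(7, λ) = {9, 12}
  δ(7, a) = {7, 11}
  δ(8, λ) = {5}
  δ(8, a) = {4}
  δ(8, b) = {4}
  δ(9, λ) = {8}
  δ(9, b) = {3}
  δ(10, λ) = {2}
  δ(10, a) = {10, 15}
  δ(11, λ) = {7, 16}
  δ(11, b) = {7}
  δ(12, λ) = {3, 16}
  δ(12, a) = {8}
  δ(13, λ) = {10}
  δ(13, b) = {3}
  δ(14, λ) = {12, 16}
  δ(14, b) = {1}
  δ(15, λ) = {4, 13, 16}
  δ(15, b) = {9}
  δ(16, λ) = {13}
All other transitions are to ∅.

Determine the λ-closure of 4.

{2, 3, 4, 6, 10, 12, 13, 14, 16}

Start with {4}.
From 4 via λ: add 6, 13.
From 6 via λ: add 12, 14.
From 13 via λ: add 10.
From 10 via λ: add 2.
From 12 via λ: add 3, 16.
No new states can be added; the closed set is {2, 3, 4, 6, 10, 12, 13, 14, 16}.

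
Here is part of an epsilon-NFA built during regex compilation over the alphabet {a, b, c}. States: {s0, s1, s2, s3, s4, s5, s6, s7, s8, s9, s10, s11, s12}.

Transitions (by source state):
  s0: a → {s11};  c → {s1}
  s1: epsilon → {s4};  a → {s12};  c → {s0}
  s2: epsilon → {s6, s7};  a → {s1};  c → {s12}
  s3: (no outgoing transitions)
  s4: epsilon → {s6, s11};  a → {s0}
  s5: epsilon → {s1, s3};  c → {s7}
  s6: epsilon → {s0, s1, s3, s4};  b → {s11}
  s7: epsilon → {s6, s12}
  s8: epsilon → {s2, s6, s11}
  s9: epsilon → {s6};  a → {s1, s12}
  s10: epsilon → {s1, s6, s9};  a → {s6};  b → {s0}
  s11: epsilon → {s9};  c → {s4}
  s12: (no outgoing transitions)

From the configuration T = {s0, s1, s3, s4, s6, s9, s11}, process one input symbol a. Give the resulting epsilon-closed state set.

s0 on a → {s11}.
s1 on a → {s12}.
s4 on a → {s0}.
s9 on a → {s1, s12}.
No a-transition from s3, s6, s11.
Union after reading a: {s0, s1, s11, s12}.
Now take the epsilon-closure:
From s1 via epsilon: add s4.
From s11 via epsilon: add s9.
From s4 via epsilon: add s6.
From s6 via epsilon: add s3.
No new states can be added; the closed set is {s0, s1, s3, s4, s6, s9, s11, s12}.

{s0, s1, s3, s4, s6, s9, s11, s12}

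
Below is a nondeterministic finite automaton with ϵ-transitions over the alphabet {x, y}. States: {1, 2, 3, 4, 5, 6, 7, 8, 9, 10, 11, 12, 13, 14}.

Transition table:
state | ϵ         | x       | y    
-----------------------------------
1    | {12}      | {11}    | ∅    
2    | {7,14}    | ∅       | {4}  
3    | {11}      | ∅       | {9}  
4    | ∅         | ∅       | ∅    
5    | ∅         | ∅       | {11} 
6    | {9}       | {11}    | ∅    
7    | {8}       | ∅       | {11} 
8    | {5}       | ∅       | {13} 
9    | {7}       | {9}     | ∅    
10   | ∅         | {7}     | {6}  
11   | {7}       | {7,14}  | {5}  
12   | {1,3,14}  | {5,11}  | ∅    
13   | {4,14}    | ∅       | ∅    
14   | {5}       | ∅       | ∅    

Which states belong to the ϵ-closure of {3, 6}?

Start with {3, 6}.
From 3 via ϵ: add 11.
From 6 via ϵ: add 9.
From 9 via ϵ: add 7.
From 7 via ϵ: add 8.
From 8 via ϵ: add 5.
No new states can be added; the closed set is {3, 5, 6, 7, 8, 9, 11}.

{3, 5, 6, 7, 8, 9, 11}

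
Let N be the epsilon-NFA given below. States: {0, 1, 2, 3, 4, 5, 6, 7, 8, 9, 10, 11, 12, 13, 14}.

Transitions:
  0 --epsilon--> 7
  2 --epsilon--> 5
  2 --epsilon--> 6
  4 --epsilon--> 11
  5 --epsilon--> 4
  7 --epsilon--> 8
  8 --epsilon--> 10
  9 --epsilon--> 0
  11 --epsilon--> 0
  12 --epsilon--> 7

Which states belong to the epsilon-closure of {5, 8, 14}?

{0, 4, 5, 7, 8, 10, 11, 14}

Start with {5, 8, 14}.
From 5 via epsilon: add 4.
From 8 via epsilon: add 10.
From 4 via epsilon: add 11.
From 11 via epsilon: add 0.
From 0 via epsilon: add 7.
No new states can be added; the closed set is {0, 4, 5, 7, 8, 10, 11, 14}.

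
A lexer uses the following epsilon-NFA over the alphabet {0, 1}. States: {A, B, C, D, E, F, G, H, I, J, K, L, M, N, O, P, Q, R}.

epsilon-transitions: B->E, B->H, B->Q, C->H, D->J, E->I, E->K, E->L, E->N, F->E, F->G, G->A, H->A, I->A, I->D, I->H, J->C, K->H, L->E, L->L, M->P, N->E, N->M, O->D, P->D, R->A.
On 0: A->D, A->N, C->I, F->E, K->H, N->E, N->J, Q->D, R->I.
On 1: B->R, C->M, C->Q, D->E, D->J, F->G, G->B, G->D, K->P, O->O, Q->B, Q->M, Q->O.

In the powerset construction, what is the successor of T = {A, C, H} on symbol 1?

C on 1 → {M, Q}.
No 1-transition from A, H.
Union after reading 1: {M, Q}.
Now take the epsilon-closure:
From M via epsilon: add P.
From P via epsilon: add D.
From D via epsilon: add J.
From J via epsilon: add C.
From C via epsilon: add H.
From H via epsilon: add A.
No new states can be added; the closed set is {A, C, D, H, J, M, P, Q}.

{A, C, D, H, J, M, P, Q}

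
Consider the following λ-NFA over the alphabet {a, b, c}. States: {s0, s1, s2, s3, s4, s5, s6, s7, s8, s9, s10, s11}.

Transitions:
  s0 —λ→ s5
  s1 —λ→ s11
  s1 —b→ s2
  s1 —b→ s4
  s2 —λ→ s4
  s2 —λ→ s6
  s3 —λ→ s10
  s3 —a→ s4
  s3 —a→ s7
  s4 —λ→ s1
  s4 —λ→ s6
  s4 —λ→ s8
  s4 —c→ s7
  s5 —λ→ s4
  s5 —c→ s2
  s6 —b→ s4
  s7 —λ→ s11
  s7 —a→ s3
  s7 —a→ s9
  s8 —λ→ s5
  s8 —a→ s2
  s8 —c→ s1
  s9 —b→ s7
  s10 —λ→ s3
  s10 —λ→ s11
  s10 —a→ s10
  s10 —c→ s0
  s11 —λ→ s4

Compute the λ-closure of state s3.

Start with {s3}.
From s3 via λ: add s10.
From s10 via λ: add s11.
From s11 via λ: add s4.
From s4 via λ: add s1, s6, s8.
From s8 via λ: add s5.
No new states can be added; the closed set is {s1, s3, s4, s5, s6, s8, s10, s11}.

{s1, s3, s4, s5, s6, s8, s10, s11}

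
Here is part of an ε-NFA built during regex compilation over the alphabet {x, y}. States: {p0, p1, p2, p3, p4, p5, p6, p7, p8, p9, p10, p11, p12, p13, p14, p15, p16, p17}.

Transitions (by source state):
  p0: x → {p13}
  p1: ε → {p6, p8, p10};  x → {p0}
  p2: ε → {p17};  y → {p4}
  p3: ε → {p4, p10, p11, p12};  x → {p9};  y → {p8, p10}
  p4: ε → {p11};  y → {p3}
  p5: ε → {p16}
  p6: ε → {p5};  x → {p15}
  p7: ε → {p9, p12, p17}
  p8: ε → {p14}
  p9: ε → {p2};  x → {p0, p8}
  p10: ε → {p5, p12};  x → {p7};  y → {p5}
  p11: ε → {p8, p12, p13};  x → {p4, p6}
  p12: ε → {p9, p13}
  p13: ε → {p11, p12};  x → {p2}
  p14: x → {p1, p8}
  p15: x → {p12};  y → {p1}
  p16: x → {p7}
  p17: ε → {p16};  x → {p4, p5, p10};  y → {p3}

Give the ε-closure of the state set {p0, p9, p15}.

{p0, p2, p9, p15, p16, p17}

Start with {p0, p9, p15}.
From p9 via ε: add p2.
From p2 via ε: add p17.
From p17 via ε: add p16.
No new states can be added; the closed set is {p0, p2, p9, p15, p16, p17}.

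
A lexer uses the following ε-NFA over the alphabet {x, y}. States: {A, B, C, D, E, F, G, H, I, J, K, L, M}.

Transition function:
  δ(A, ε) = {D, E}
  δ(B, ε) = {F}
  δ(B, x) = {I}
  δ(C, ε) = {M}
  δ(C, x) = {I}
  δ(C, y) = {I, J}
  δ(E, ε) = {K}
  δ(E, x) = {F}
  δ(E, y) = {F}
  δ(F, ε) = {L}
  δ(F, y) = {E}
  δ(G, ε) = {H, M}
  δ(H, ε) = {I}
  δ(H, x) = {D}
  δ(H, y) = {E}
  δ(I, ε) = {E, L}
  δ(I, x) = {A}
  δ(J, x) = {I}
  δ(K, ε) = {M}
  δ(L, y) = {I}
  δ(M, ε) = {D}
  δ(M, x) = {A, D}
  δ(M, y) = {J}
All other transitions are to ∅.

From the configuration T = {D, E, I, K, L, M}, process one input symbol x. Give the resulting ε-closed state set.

E on x → {F}.
I on x → {A}.
M on x → {A, D}.
No x-transition from D, K, L.
Union after reading x: {A, D, F}.
Now take the ε-closure:
From A via ε: add E.
From F via ε: add L.
From E via ε: add K.
From K via ε: add M.
No new states can be added; the closed set is {A, D, E, F, K, L, M}.

{A, D, E, F, K, L, M}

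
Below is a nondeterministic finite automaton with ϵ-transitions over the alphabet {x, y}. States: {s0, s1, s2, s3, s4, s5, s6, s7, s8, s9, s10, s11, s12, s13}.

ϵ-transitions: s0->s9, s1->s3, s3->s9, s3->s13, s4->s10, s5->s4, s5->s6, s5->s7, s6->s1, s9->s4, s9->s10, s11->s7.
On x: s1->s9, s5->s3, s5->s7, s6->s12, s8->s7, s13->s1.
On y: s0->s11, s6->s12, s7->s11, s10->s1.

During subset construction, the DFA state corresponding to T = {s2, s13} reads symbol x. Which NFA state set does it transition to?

{s1, s3, s4, s9, s10, s13}

s13 on x → {s1}.
No x-transition from s2.
Union after reading x: {s1}.
Now take the ϵ-closure:
From s1 via ϵ: add s3.
From s3 via ϵ: add s9, s13.
From s9 via ϵ: add s4, s10.
No new states can be added; the closed set is {s1, s3, s4, s9, s10, s13}.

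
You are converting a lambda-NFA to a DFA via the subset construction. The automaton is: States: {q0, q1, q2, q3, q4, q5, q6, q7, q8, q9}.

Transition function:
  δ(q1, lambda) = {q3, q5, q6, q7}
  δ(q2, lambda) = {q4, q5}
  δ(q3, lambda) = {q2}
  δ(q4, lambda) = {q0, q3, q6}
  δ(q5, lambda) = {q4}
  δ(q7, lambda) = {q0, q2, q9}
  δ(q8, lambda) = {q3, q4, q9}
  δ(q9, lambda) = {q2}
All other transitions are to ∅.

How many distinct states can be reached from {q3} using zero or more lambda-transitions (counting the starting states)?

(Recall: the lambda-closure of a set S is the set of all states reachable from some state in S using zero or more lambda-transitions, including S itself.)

6

Start with {q3}.
From q3 via lambda: add q2.
From q2 via lambda: add q4, q5.
From q4 via lambda: add q0, q6.
lambda-closure = {q0, q2, q3, q4, q5, q6}, which has 6 states.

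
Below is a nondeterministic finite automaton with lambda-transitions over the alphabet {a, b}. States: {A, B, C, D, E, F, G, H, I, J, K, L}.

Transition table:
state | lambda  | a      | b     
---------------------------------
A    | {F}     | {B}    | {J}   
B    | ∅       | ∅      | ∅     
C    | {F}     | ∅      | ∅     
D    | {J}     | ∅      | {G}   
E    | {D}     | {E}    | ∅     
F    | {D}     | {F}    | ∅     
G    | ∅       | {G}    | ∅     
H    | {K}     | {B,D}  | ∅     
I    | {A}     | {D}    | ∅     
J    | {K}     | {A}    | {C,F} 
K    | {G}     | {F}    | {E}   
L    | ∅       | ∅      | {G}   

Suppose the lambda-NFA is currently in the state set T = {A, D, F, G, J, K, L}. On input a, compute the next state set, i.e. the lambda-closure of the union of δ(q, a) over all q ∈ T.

A on a → {B}.
F on a → {F}.
G on a → {G}.
J on a → {A}.
K on a → {F}.
No a-transition from D, L.
Union after reading a: {A, B, F, G}.
Now take the lambda-closure:
From F via lambda: add D.
From D via lambda: add J.
From J via lambda: add K.
No new states can be added; the closed set is {A, B, D, F, G, J, K}.

{A, B, D, F, G, J, K}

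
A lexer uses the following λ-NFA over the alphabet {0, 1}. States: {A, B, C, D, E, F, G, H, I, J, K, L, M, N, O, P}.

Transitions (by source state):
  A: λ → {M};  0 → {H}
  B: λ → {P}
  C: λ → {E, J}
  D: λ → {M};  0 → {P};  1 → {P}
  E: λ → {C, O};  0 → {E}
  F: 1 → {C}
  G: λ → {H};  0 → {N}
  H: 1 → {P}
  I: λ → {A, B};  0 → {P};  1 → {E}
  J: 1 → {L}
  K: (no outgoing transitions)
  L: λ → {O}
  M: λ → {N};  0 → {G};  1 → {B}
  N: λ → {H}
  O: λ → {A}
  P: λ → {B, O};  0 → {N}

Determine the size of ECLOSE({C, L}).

Start with {C, L}.
From C via λ: add E, J.
From L via λ: add O.
From O via λ: add A.
From A via λ: add M.
From M via λ: add N.
From N via λ: add H.
λ-closure = {A, C, E, H, J, L, M, N, O}, which has 9 states.

9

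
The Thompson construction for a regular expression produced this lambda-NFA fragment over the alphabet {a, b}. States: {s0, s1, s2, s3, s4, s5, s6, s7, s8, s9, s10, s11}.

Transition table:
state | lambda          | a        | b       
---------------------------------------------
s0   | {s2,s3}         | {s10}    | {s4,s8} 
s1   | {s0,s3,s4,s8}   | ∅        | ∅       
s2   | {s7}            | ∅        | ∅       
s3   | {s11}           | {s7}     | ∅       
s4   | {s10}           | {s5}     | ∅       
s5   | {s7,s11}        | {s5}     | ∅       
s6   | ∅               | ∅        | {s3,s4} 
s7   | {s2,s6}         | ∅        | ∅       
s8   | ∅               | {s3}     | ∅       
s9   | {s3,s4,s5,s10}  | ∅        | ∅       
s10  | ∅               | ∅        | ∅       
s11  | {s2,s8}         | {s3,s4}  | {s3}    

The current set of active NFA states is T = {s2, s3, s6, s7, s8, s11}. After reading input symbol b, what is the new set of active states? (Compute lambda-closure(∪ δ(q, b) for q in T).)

s6 on b → {s3, s4}.
s11 on b → {s3}.
No b-transition from s2, s3, s7, s8.
Union after reading b: {s3, s4}.
Now take the lambda-closure:
From s3 via lambda: add s11.
From s4 via lambda: add s10.
From s11 via lambda: add s2, s8.
From s2 via lambda: add s7.
From s7 via lambda: add s6.
No new states can be added; the closed set is {s2, s3, s4, s6, s7, s8, s10, s11}.

{s2, s3, s4, s6, s7, s8, s10, s11}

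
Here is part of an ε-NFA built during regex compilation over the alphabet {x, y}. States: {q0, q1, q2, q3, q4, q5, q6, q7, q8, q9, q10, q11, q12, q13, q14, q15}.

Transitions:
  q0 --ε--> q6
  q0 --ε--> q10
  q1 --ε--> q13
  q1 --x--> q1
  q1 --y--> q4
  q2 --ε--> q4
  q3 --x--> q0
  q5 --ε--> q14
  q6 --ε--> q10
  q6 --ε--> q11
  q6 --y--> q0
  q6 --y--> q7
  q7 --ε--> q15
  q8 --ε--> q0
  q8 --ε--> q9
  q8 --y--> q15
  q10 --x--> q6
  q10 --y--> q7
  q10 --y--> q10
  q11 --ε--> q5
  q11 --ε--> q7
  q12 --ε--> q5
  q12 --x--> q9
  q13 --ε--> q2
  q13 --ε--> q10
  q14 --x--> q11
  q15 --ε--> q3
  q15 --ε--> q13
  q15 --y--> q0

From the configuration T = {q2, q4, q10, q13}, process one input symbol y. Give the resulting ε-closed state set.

q10 on y → {q7, q10}.
No y-transition from q2, q4, q13.
Union after reading y: {q7, q10}.
Now take the ε-closure:
From q7 via ε: add q15.
From q15 via ε: add q3, q13.
From q13 via ε: add q2.
From q2 via ε: add q4.
No new states can be added; the closed set is {q2, q3, q4, q7, q10, q13, q15}.

{q2, q3, q4, q7, q10, q13, q15}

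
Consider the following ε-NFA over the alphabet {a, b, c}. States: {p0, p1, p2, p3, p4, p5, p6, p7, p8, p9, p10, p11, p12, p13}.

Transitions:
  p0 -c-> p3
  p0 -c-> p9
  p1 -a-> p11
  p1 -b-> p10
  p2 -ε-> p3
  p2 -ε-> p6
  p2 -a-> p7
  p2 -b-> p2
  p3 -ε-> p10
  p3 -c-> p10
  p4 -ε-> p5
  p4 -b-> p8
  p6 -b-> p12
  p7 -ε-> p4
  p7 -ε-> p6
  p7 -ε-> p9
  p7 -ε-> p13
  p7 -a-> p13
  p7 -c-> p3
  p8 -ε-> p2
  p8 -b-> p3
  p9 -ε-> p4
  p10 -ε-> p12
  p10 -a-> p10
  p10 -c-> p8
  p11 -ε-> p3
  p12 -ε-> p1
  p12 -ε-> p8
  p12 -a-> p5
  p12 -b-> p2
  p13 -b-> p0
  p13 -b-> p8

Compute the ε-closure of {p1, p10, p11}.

{p1, p2, p3, p6, p8, p10, p11, p12}

Start with {p1, p10, p11}.
From p10 via ε: add p12.
From p11 via ε: add p3.
From p12 via ε: add p8.
From p8 via ε: add p2.
From p2 via ε: add p6.
No new states can be added; the closed set is {p1, p2, p3, p6, p8, p10, p11, p12}.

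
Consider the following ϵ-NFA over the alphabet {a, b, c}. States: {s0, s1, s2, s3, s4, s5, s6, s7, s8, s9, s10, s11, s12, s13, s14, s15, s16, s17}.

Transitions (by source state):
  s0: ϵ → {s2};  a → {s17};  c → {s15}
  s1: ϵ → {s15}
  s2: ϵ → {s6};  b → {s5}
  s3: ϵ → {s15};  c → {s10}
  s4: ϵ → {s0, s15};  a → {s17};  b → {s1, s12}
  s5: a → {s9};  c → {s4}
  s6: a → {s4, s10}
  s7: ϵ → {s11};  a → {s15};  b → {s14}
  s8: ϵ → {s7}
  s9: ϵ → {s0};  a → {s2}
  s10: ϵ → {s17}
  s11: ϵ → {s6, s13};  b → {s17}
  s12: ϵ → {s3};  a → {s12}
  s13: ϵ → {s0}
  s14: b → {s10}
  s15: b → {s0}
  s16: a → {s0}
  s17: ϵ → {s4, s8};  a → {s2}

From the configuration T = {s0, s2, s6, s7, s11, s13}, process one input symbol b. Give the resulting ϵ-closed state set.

{s0, s2, s4, s5, s6, s7, s8, s11, s13, s14, s15, s17}

s2 on b → {s5}.
s7 on b → {s14}.
s11 on b → {s17}.
No b-transition from s0, s6, s13.
Union after reading b: {s5, s14, s17}.
Now take the ϵ-closure:
From s17 via ϵ: add s4, s8.
From s4 via ϵ: add s0, s15.
From s8 via ϵ: add s7.
From s0 via ϵ: add s2.
From s7 via ϵ: add s11.
From s2 via ϵ: add s6.
From s11 via ϵ: add s13.
No new states can be added; the closed set is {s0, s2, s4, s5, s6, s7, s8, s11, s13, s14, s15, s17}.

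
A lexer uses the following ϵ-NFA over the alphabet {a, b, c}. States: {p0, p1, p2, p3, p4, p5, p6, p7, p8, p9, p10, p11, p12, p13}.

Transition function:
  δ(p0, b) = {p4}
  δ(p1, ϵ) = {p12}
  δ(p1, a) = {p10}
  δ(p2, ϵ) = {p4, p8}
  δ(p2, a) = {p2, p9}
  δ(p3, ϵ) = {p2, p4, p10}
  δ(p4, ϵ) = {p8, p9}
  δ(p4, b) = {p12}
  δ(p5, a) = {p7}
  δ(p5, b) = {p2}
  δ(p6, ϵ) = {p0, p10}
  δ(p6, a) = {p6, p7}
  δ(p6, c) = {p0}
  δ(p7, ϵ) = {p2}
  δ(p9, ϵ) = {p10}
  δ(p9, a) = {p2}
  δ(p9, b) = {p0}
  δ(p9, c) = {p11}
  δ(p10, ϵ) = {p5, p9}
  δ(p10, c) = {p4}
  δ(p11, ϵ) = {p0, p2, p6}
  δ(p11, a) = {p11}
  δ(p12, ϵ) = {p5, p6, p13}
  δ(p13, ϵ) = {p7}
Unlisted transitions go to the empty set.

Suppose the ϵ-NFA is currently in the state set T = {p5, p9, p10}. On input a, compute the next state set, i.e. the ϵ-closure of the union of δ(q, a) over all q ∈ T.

p5 on a → {p7}.
p9 on a → {p2}.
No a-transition from p10.
Union after reading a: {p2, p7}.
Now take the ϵ-closure:
From p2 via ϵ: add p4, p8.
From p4 via ϵ: add p9.
From p9 via ϵ: add p10.
From p10 via ϵ: add p5.
No new states can be added; the closed set is {p2, p4, p5, p7, p8, p9, p10}.

{p2, p4, p5, p7, p8, p9, p10}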